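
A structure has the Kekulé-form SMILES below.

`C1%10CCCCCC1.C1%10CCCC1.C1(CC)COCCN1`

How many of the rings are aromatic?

The SMILES encodes a seven-membered saturated carbon ring; a five-membered saturated carbon ring; a six-membered saturated ring with an oxygen and an N–H nitrogen at positions 1 and 4.
The 7-membered ring has only sp³ atoms, so it is not fully conjugated — not aromatic (cycloheptane).
The 5-membered ring has only sp³ atoms, so it is not fully conjugated — not aromatic (cyclopentane).
The 6-membered ring with one oxygen and one N–H (1,4) has only sp³ atoms, so it is not fully conjugated — not aromatic (morpholine).
None of the rings are aromatic. Total: 0.

0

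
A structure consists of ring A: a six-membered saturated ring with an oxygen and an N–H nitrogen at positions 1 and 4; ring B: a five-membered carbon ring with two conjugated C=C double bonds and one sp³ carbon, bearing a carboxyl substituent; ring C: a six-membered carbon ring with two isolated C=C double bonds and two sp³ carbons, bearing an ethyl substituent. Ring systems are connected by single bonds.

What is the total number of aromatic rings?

0

Ring A has only sp³ atoms, so it is not fully conjugated — not aromatic (morpholine).
Ring B has one sp³ carbon, so it is not fully conjugated — not aromatic (cyclopentadiene).
Ring C has two sp³ carbons, so it is not fully conjugated — not aromatic (1,4-cyclohexadiene).
No ring is aromatic. Total: 0.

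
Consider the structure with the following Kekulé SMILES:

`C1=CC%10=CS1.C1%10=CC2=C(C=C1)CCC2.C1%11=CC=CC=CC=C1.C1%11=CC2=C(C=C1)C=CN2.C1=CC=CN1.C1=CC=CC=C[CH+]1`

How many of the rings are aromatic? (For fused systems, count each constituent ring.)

6

The SMILES encodes a five-membered ring of four carbons and one sulfur, with two C=C double bonds; a six-membered carbon ring with three alternating C=C double bonds, fused to a saturated five-membered carbon ring; an eight-membered carbon ring with four alternating C=C double bonds; a six-membered carbon ring with three alternating C=C double bonds, fused to a five-membered ring containing one N–H nitrogen and two C=C double bonds; a five-membered ring of four carbons and one nitrogen bearing a hydrogen, with two C=C double bonds; a seven-membered all-carbon ring bearing a positive charge on one carbon, with three C=C double bonds.
The 5-membered ring with one sulfur is planar and fully conjugated; 2 ring double bonds (4 π electrons) plus a heteroatom lone pair (2) give 6 π electrons. That satisfies 4n+2 with n=1, so it is aromatic (thiophene).
The 6-membered ring is planar and fully conjugated; 3 ring double bonds give 6 π electrons. 6 = 4(1)+2, so it is aromatic (benzene ring).
The 5-membered ring has three sp³ carbons, so it is not fully conjugated — not aromatic (cyclopentane ring).
The 8-membered ring has only sp² ring atoms; a planar conformation would have a fully conjugated π system of 8 electrons. But 8 = 4(2), which is 4n not 4n+2, so it is not aromatic (cyclooctatetraene) — cyclooctatetraene distorts into a non-planar tub to avoid antiaromaticity.
The fused 6/5-membered bicyclic (with one N–H) is a single π system with 9 sp² atoms and 10 π electrons from ring double bonds plus a heteroatom lone pair. 10 = 4(2)+2, so the system is aromatic and both rings count as aromatic (indole).
The 5-membered ring with one N–H is planar and fully conjugated; 2 ring double bonds (4 π electrons) plus a heteroatom lone pair (2) give 6 π electrons. Since 6 = 4n+2 (n=1), it is aromatic (pyrrole).
The 7-membered ring is fully conjugated (every ring atom contributes a p orbital); 3 ring double bonds (6 π electrons) plus the carbocation's empty p orbital (0, but keeps the ring conjugated) give 6 π electrons. That satisfies 4n+2 with n=1, so it is aromatic (tropylium cation).
6 of the 8 rings are aromatic. Total: 6.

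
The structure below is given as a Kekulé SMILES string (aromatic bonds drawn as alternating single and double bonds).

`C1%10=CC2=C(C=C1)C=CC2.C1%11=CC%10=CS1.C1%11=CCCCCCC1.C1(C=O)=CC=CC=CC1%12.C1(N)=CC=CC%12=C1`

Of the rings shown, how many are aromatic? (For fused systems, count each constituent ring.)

3

The SMILES encodes a six-membered carbon ring with three alternating C=C double bonds, fused to a five-membered carbon ring containing one C=C double bond and one sp³ carbon; a five-membered ring of four carbons and one sulfur, with two C=C double bonds; an eight-membered carbon ring with one C=C double bond; a seven-membered carbon ring with three C=C double bonds and one sp³ carbon; a six-membered carbon ring with three alternating C=C double bonds.
The 6-membered ring is planar and fully conjugated; 3 ring double bonds give 6 π electrons. 6 = 4(1)+2, so it is aromatic (benzene ring).
The 5-membered ring has one sp³ carbon, so it is not fully conjugated — not aromatic (cyclopentene ring).
The 5-membered ring with one sulfur is fully conjugated (every ring atom contributes a p orbital); 2 ring double bonds (4 π electrons) plus a heteroatom lone pair (2) give 6 π electrons. That satisfies 4n+2 with n=1, so it is aromatic (thiophene).
The 8-membered ring has six sp³ carbons, so it is not fully conjugated — not aromatic (cyclooctene).
The 7-membered ring has one sp³ carbon, so it is not fully conjugated — not aromatic (cycloheptatriene).
The second 6-membered ring is planar and fully conjugated; 3 ring double bonds give 6 π electrons. Since 6 = 4n+2 (n=1), it is aromatic (benzene).
3 of the 6 rings are aromatic. Total: 3.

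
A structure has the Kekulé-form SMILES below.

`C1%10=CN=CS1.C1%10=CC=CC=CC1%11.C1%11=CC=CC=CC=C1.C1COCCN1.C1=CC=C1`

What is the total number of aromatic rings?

1

The SMILES encodes a five-membered ring with a sulfur at position 1 and a nitrogen at position 3 (in a C=N bond), with two double bonds; a seven-membered carbon ring with three C=C double bonds and one sp³ carbon; an eight-membered carbon ring with four alternating C=C double bonds; a six-membered saturated ring with an oxygen and an N–H nitrogen at positions 1 and 4; a four-membered carbon ring with two alternating C=C double bonds.
The 5-membered ring with one sulfur and one =N– is fully conjugated (every ring atom contributes a p orbital); 2 ring double bonds (4 π electrons) plus a heteroatom lone pair (2) give 6 π electrons. 6 = 4(1)+2, so it is aromatic (thiazole).
The 7-membered ring has one sp³ carbon, so it is not fully conjugated — not aromatic (cycloheptatriene).
The 8-membered ring has only sp² ring atoms; a planar conformation would have a fully conjugated π system of 8 electrons. But 8 = 4(2), which is 4n not 4n+2, so it is not aromatic (cyclooctatetraene) — cyclooctatetraene distorts into a non-planar tub to avoid antiaromaticity.
The 6-membered ring with one oxygen and one N–H (1,4) has only sp³ atoms, so it is not fully conjugated — not aromatic (morpholine).
The 4-membered ring has only sp² ring atoms; a planar conformation would have a fully conjugated π system of 4 electrons. But 4 = 4(1), which is 4n not 4n+2, so it is not aromatic (cyclobutadiene) — cyclobutadiene is antiaromatic and distorts to a rectangle.
1 of the 5 rings is aromatic. Total: 1.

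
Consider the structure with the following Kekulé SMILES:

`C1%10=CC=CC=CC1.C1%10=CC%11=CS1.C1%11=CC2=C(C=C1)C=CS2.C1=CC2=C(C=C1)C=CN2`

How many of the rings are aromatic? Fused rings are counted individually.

The SMILES encodes a seven-membered carbon ring with three C=C double bonds and one sp³ carbon; a five-membered ring of four carbons and one sulfur, with two C=C double bonds; a six-membered carbon ring with three alternating C=C double bonds, fused to a five-membered ring containing one sulfur and two C=C double bonds; a six-membered carbon ring with three alternating C=C double bonds, fused to a five-membered ring containing one N–H nitrogen and two C=C double bonds.
The 7-membered ring has one sp³ carbon, so it is not fully conjugated — not aromatic (cycloheptatriene).
The 5-membered ring with one sulfur has a continuous p-orbital overlap around the ring; 2 ring double bonds (4 π electrons) plus a heteroatom lone pair (2) give 6 π electrons. Since 6 = 4n+2 (n=1), it is aromatic (thiophene).
The fused 6/5-membered bicyclic (with one sulfur) is a single π system with 9 sp² atoms and 10 π electrons from ring double bonds plus a heteroatom lone pair. 10 = 4(2)+2, so the system is aromatic and both rings count as aromatic (benzothiophene).
The fused 6/5-membered bicyclic (with one N–H) is a single π system with 9 sp² atoms and 10 π electrons from ring double bonds plus a heteroatom lone pair. 10 = 4(2)+2, so the system is aromatic and both rings count as aromatic (indole).
5 of the 6 rings are aromatic. Total: 5.

5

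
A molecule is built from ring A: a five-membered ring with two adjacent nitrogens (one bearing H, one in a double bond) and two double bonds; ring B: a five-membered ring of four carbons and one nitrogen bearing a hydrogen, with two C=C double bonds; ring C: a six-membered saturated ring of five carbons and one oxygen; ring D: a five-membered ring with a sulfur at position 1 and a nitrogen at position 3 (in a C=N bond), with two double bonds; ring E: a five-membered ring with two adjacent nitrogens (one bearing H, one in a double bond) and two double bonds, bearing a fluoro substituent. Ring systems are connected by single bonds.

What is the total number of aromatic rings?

Ring A is planar and fully conjugated; 2 ring double bonds (4 π electrons) plus a heteroatom lone pair (2) give 6 π electrons. 6 = 4(1)+2, so ring A is aromatic (pyrazole).
Ring B is planar and fully conjugated; 2 ring double bonds (4 π electrons) plus a heteroatom lone pair (2) give 6 π electrons. Since 6 = 4n+2 (n=1), ring B is aromatic (pyrrole).
Ring C has only sp³ atoms, so it is not fully conjugated — not aromatic (tetrahydropyran).
Ring D is planar and fully conjugated; 2 ring double bonds (4 π electrons) plus a heteroatom lone pair (2) give 6 π electrons. That satisfies 4n+2 with n=1, so ring D is aromatic (thiazole).
Ring E has a continuous p-orbital overlap around the ring; 2 ring double bonds (4 π electrons) plus a heteroatom lone pair (2) give 6 π electrons. That satisfies 4n+2 with n=1, so ring E is aromatic (pyrazole).
Aromatic: A, B, D, E. Total: 4.

4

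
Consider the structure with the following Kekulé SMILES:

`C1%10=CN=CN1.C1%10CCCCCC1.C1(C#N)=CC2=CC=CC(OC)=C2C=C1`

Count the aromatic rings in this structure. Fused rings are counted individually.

The SMILES encodes a five-membered ring with nitrogens at positions 1 and 3 (one bearing H, one in a C=N bond) and two double bonds; a seven-membered saturated carbon ring; two fused six-membered carbon rings, each with three alternating C=C double bonds.
The 5-membered ring with two nitrogens (one N–H, one =N–) is planar and fully conjugated; 2 ring double bonds (4 π electrons) plus a heteroatom lone pair (2) give 6 π electrons. That satisfies 4n+2 with n=1, so it is aromatic (imidazole).
The 7-membered ring has only sp³ atoms, so it is not fully conjugated — not aromatic (cycloheptane).
The fused 6/6-membered bicyclic is a single π system with 10 sp² atoms and 10 π electrons from ring double bonds. 10 = 4(2)+2, so the system is aromatic and both rings count as aromatic (naphthalene).
3 of the 4 rings are aromatic. Total: 3.

3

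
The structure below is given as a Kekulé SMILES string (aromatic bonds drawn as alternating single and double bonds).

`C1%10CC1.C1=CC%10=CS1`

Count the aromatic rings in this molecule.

The SMILES encodes a three-membered saturated carbon ring; a five-membered ring of four carbons and one sulfur, with two C=C double bonds.
The 3-membered ring has only sp³ atoms, so it is not fully conjugated — not aromatic (cyclopropane).
The 5-membered ring with one sulfur is fully conjugated (every ring atom contributes a p orbital); 2 ring double bonds (4 π electrons) plus a heteroatom lone pair (2) give 6 π electrons. That satisfies 4n+2 with n=1, so it is aromatic (thiophene).
1 of the 2 rings is aromatic. Total: 1.

1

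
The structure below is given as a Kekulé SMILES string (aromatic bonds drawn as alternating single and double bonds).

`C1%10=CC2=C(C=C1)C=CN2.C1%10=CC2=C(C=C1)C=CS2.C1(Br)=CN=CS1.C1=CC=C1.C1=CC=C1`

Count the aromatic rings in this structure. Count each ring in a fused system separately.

5

The SMILES encodes a six-membered carbon ring with three alternating C=C double bonds, fused to a five-membered ring containing one N–H nitrogen and two C=C double bonds; a six-membered carbon ring with three alternating C=C double bonds, fused to a five-membered ring containing one sulfur and two C=C double bonds; a five-membered ring with a sulfur at position 1 and a nitrogen at position 3 (in a C=N bond), with two double bonds; a four-membered carbon ring with two alternating C=C double bonds; a four-membered carbon ring with two alternating C=C double bonds.
The fused 6/5-membered bicyclic (with one N–H) is a single π system with 9 sp² atoms and 10 π electrons from ring double bonds plus a heteroatom lone pair. 10 = 4(2)+2, so the system is aromatic and both rings count as aromatic (indole).
The fused 6/5-membered bicyclic (with one sulfur) is a single π system with 9 sp² atoms and 10 π electrons from ring double bonds plus a heteroatom lone pair. 10 = 4(2)+2, so the system is aromatic and both rings count as aromatic (benzothiophene).
The 5-membered ring with one sulfur and one =N– is fully conjugated (every ring atom contributes a p orbital); 2 ring double bonds (4 π electrons) plus a heteroatom lone pair (2) give 6 π electrons. Since 6 = 4n+2 (n=1), it is aromatic (thiazole).
The 4-membered ring has only sp² ring atoms; a planar conformation would have a fully conjugated π system of 4 electrons. But 4 = 4(1), which is 4n not 4n+2, so it is not aromatic (cyclobutadiene) — cyclobutadiene is antiaromatic and distorts to a rectangle.
The second 4-membered ring has only sp² ring atoms; a planar conformation would have a fully conjugated π system of 4 electrons. But 4 = 4(1), which is 4n not 4n+2, so it is not aromatic (cyclobutadiene) — cyclobutadiene is antiaromatic and distorts to a rectangle.
5 of the 7 rings are aromatic. Total: 5.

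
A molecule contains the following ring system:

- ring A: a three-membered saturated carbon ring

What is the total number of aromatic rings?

0

Ring A has only sp³ atoms, so it is not fully conjugated — not aromatic (cyclopropane).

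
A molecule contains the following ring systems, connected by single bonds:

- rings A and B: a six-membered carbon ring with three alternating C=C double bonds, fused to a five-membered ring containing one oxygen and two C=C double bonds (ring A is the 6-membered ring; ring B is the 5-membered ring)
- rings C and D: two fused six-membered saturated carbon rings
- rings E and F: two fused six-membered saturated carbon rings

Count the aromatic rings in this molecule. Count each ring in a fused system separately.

Rings A and B form a fused bicyclic system (with one oxygen) with 9 sp² atoms and 10 π electrons from ring double bonds plus a heteroatom lone pair. 10 = 4(2)+2, so the system is aromatic and both rings count as aromatic (benzofuran).
Ring C has only sp³ atoms, so it is not fully conjugated — not aromatic (cyclohexane ring).
Ring D has only sp³ atoms, so it is not fully conjugated — not aromatic (cyclohexane ring).
Ring E has only sp³ atoms, so it is not fully conjugated — not aromatic (cyclohexane ring).
Ring F has only sp³ atoms, so it is not fully conjugated — not aromatic (cyclohexane ring).
Aromatic: A, B. Total: 2.

2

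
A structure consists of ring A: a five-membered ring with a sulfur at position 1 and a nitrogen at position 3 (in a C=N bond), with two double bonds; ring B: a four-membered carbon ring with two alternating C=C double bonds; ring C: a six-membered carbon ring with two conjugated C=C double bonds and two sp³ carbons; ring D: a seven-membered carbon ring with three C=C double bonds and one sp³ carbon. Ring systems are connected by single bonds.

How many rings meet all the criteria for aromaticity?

Ring A has a continuous p-orbital overlap around the ring; 2 ring double bonds (4 π electrons) plus a heteroatom lone pair (2) give 6 π electrons. That satisfies 4n+2 with n=1, so ring A is aromatic (thiazole).
Ring B has only sp² ring atoms; a planar conformation would have a fully conjugated π system of 4 electrons. But 4 = 4(1), which is 4n not 4n+2, so ring B is not aromatic (cyclobutadiene) — cyclobutadiene is antiaromatic and distorts to a rectangle.
Ring C has two sp³ carbons, so it is not fully conjugated — not aromatic (1,3-cyclohexadiene).
Ring D has one sp³ carbon, so it is not fully conjugated — not aromatic (cycloheptatriene).
Aromatic: A. Total: 1.

1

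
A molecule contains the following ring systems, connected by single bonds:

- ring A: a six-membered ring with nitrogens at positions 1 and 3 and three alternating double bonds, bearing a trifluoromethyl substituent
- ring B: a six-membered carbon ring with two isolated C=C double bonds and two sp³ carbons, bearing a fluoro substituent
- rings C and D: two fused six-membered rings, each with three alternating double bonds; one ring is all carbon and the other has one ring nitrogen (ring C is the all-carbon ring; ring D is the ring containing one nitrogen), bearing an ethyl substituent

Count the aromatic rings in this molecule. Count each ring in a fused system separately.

3

Ring A is planar and fully conjugated; 3 ring double bonds give 6 π electrons. 6 = 4(1)+2, so ring A is aromatic (pyrimidine).
Ring B has two sp³ carbons, so it is not fully conjugated — not aromatic (1,4-cyclohexadiene).
Rings C and D form a fused bicyclic system (with one nitrogen) with 10 sp² atoms and 10 π electrons from ring double bonds. 10 = 4(2)+2, so the system is aromatic and both rings count as aromatic (quinoline).
Aromatic: A, C, D. Total: 3.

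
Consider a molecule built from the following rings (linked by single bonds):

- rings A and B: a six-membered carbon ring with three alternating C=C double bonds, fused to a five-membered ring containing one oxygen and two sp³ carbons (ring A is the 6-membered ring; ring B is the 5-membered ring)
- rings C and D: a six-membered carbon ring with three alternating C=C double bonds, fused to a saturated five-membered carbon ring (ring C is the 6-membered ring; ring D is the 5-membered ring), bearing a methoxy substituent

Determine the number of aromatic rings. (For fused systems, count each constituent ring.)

Ring A is fully conjugated (every ring atom contributes a p orbital); 3 ring double bonds give 6 π electrons. Since 6 = 4n+2 (n=1), ring A is aromatic (benzene ring).
Ring B has two sp³ carbons, so it is not fully conjugated — not aromatic (oxolane ring).
Ring C is planar and fully conjugated; 3 ring double bonds give 6 π electrons. 6 = 4(1)+2, so ring C is aromatic (benzene ring).
Ring D has three sp³ carbons, so it is not fully conjugated — not aromatic (cyclopentane ring).
Aromatic: A, C. Total: 2.

2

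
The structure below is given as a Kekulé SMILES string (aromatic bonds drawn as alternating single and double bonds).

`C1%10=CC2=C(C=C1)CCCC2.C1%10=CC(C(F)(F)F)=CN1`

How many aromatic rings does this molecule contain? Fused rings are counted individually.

The SMILES encodes a six-membered carbon ring with three alternating C=C double bonds, fused to a saturated six-membered carbon ring; a five-membered ring of four carbons and one nitrogen bearing a hydrogen, with two C=C double bonds.
The 6-membered ring is planar and fully conjugated; 3 ring double bonds give 6 π electrons. Since 6 = 4n+2 (n=1), it is aromatic (benzene ring).
The second 6-membered ring has four sp³ carbons, so it is not fully conjugated — not aromatic (cyclohexane ring).
The 5-membered ring with one N–H has a continuous p-orbital overlap around the ring; 2 ring double bonds (4 π electrons) plus a heteroatom lone pair (2) give 6 π electrons. 6 = 4(1)+2, so it is aromatic (pyrrole).
2 of the 3 rings are aromatic. Total: 2.

2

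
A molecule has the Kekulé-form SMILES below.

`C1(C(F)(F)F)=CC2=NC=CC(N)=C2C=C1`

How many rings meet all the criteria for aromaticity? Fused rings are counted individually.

2

The SMILES encodes two fused six-membered rings, each with three alternating double bonds; one ring is all carbon and the other has one ring nitrogen.
The fused 6/6-membered bicyclic (with one nitrogen) is a single π system with 10 sp² atoms and 10 π electrons from ring double bonds. 10 = 4(2)+2, so the system is aromatic and both rings count as aromatic (quinoline).
2 of the 2 rings are aromatic. Total: 2.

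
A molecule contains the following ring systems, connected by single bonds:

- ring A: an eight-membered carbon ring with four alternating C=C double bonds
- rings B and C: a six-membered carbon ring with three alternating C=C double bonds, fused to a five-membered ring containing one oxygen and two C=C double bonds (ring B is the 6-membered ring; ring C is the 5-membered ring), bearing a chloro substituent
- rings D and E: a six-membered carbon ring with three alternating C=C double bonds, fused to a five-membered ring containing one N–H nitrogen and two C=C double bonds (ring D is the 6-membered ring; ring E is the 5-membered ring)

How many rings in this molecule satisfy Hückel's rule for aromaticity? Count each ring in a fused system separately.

Ring A has only sp² ring atoms; a planar conformation would have a fully conjugated π system of 8 electrons. But 8 = 4(2), which is 4n not 4n+2, so ring A is not aromatic (cyclooctatetraene) — cyclooctatetraene distorts into a non-planar tub to avoid antiaromaticity.
Rings B and C form a fused bicyclic system (with one oxygen) with 9 sp² atoms and 10 π electrons from ring double bonds plus a heteroatom lone pair. 10 = 4(2)+2, so the system is aromatic and both rings count as aromatic (benzofuran).
Rings D and E form a fused bicyclic system (with one N–H) with 9 sp² atoms and 10 π electrons from ring double bonds plus a heteroatom lone pair. 10 = 4(2)+2, so the system is aromatic and both rings count as aromatic (indole).
Aromatic: B, C, D, E. Total: 4.

4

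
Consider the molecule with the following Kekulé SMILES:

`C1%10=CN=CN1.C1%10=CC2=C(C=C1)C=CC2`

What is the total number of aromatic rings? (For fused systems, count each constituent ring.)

The SMILES encodes a five-membered ring with nitrogens at positions 1 and 3 (one bearing H, one in a C=N bond) and two double bonds; a six-membered carbon ring with three alternating C=C double bonds, fused to a five-membered carbon ring containing one C=C double bond and one sp³ carbon.
The 5-membered ring with two nitrogens (one N–H, one =N–) is planar and fully conjugated; 2 ring double bonds (4 π electrons) plus a heteroatom lone pair (2) give 6 π electrons. That satisfies 4n+2 with n=1, so it is aromatic (imidazole).
The 6-membered ring is planar and fully conjugated; 3 ring double bonds give 6 π electrons. Since 6 = 4n+2 (n=1), it is aromatic (benzene ring).
The 5-membered ring has one sp³ carbon, so it is not fully conjugated — not aromatic (cyclopentene ring).
2 of the 3 rings are aromatic. Total: 2.

2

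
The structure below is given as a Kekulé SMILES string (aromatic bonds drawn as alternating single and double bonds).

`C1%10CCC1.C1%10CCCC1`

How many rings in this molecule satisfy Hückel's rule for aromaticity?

The SMILES encodes a four-membered saturated carbon ring; a five-membered saturated carbon ring.
The 4-membered ring has only sp³ atoms, so it is not fully conjugated — not aromatic (cyclobutane).
The 5-membered ring has only sp³ atoms, so it is not fully conjugated — not aromatic (cyclopentane).
None of the rings are aromatic. Total: 0.

0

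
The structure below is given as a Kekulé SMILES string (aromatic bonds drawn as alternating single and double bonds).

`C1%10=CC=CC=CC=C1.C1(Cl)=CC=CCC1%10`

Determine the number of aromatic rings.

0

The SMILES encodes an eight-membered carbon ring with four alternating C=C double bonds; a six-membered carbon ring with two conjugated C=C double bonds and two sp³ carbons.
The 8-membered ring has only sp² ring atoms; a planar conformation would have a fully conjugated π system of 8 electrons. But 8 = 4(2), which is 4n not 4n+2, so it is not aromatic (cyclooctatetraene) — cyclooctatetraene distorts into a non-planar tub to avoid antiaromaticity.
The 6-membered ring has two sp³ carbons, so it is not fully conjugated — not aromatic (1,3-cyclohexadiene).
None of the rings are aromatic. Total: 0.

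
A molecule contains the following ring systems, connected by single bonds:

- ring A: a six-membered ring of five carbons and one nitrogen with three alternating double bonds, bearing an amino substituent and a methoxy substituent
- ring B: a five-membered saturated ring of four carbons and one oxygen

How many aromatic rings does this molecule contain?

Ring A has a continuous p-orbital overlap around the ring; 3 ring double bonds give 6 π electrons. Since 6 = 4n+2 (n=1), ring A is aromatic (pyridine).
Ring B has only sp³ atoms, so it is not fully conjugated — not aromatic (tetrahydrofuran).
Aromatic: A. Total: 1.

1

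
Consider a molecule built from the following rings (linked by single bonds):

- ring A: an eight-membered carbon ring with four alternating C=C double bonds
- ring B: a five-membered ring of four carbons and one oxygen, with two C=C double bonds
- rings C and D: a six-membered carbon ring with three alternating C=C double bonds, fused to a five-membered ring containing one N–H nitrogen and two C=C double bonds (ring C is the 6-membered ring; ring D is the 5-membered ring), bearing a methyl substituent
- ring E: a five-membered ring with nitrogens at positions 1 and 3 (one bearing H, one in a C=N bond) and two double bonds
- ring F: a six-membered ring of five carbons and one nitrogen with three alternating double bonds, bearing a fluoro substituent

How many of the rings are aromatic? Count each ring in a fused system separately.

5

Ring A has only sp² ring atoms; a planar conformation would have a fully conjugated π system of 8 electrons. But 8 = 4(2), which is 4n not 4n+2, so ring A is not aromatic (cyclooctatetraene) — cyclooctatetraene distorts into a non-planar tub to avoid antiaromaticity.
Ring B has a continuous p-orbital overlap around the ring; 2 ring double bonds (4 π electrons) plus a heteroatom lone pair (2) give 6 π electrons. That satisfies 4n+2 with n=1, so ring B is aromatic (furan).
Rings C and D form a fused bicyclic system (with one N–H) with 9 sp² atoms and 10 π electrons from ring double bonds plus a heteroatom lone pair. 10 = 4(2)+2, so the system is aromatic and both rings count as aromatic (indole).
Ring E is planar and fully conjugated; 2 ring double bonds (4 π electrons) plus a heteroatom lone pair (2) give 6 π electrons. Since 6 = 4n+2 (n=1), ring E is aromatic (imidazole).
Ring F has a continuous p-orbital overlap around the ring; 3 ring double bonds give 6 π electrons. Since 6 = 4n+2 (n=1), ring F is aromatic (pyridine).
Aromatic: B, C, D, E, F. Total: 5.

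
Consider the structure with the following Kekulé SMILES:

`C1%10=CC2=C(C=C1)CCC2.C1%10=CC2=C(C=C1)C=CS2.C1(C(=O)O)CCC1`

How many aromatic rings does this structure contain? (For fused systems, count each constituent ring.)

3

The SMILES encodes a six-membered carbon ring with three alternating C=C double bonds, fused to a saturated five-membered carbon ring; a six-membered carbon ring with three alternating C=C double bonds, fused to a five-membered ring containing one sulfur and two C=C double bonds; a four-membered saturated carbon ring.
The 6-membered ring is planar and fully conjugated; 3 ring double bonds give 6 π electrons. Since 6 = 4n+2 (n=1), it is aromatic (benzene ring).
The 5-membered ring has three sp³ carbons, so it is not fully conjugated — not aromatic (cyclopentane ring).
The fused 6/5-membered bicyclic (with one sulfur) is a single π system with 9 sp² atoms and 10 π electrons from ring double bonds plus a heteroatom lone pair. 10 = 4(2)+2, so the system is aromatic and both rings count as aromatic (benzothiophene).
The 4-membered ring has only sp³ atoms, so it is not fully conjugated — not aromatic (cyclobutane).
3 of the 5 rings are aromatic. Total: 3.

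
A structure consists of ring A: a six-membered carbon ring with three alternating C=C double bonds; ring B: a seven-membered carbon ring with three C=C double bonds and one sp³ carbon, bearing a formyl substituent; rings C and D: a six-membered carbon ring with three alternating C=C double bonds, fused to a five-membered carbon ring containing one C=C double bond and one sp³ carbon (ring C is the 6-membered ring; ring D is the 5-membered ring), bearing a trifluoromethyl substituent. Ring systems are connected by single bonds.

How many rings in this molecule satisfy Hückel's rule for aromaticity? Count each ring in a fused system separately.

Ring A has a continuous p-orbital overlap around the ring; 3 ring double bonds give 6 π electrons. That satisfies 4n+2 with n=1, so ring A is aromatic (benzene).
Ring B has one sp³ carbon, so it is not fully conjugated — not aromatic (cycloheptatriene).
Ring C is fully conjugated (every ring atom contributes a p orbital); 3 ring double bonds give 6 π electrons. Since 6 = 4n+2 (n=1), ring C is aromatic (benzene ring).
Ring D has one sp³ carbon, so it is not fully conjugated — not aromatic (cyclopentene ring).
Aromatic: A, C. Total: 2.

2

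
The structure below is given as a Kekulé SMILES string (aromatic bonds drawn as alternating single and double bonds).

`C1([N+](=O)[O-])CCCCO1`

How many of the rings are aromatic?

The SMILES encodes a six-membered saturated ring of five carbons and one oxygen.
The 6-membered ring with one oxygen has only sp³ atoms, so it is not fully conjugated — not aromatic (tetrahydropyran).

0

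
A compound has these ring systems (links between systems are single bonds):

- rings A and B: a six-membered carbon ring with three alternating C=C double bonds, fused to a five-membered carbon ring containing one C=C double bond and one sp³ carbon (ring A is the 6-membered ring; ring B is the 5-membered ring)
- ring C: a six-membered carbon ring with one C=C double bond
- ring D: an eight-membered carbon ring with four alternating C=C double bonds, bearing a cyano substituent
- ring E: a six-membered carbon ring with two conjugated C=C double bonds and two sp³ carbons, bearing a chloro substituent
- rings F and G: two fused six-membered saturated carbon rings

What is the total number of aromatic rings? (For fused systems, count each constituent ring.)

Ring A is planar and fully conjugated; 3 ring double bonds give 6 π electrons. That satisfies 4n+2 with n=1, so ring A is aromatic (benzene ring).
Ring B has one sp³ carbon, so it is not fully conjugated — not aromatic (cyclopentene ring).
Ring C has four sp³ carbons, so it is not fully conjugated — not aromatic (cyclohexene).
Ring D has only sp² ring atoms; a planar conformation would have a fully conjugated π system of 8 electrons. But 8 = 4(2), which is 4n not 4n+2, so ring D is not aromatic (cyclooctatetraene) — cyclooctatetraene distorts into a non-planar tub to avoid antiaromaticity.
Ring E has two sp³ carbons, so it is not fully conjugated — not aromatic (1,3-cyclohexadiene).
Ring F has only sp³ atoms, so it is not fully conjugated — not aromatic (cyclohexane ring).
Ring G has only sp³ atoms, so it is not fully conjugated — not aromatic (cyclohexane ring).
Aromatic: A. Total: 1.

1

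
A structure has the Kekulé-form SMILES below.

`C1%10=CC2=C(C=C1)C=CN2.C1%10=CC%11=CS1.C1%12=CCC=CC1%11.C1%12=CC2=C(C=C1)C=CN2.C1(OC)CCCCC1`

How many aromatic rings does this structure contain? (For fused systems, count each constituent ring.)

The SMILES encodes a six-membered carbon ring with three alternating C=C double bonds, fused to a five-membered ring containing one N–H nitrogen and two C=C double bonds; a five-membered ring of four carbons and one sulfur, with two C=C double bonds; a six-membered carbon ring with two isolated C=C double bonds and two sp³ carbons; a six-membered carbon ring with three alternating C=C double bonds, fused to a five-membered ring containing one N–H nitrogen and two C=C double bonds; a six-membered saturated carbon ring.
The fused 6/5-membered bicyclic (with one N–H) is a single π system with 9 sp² atoms and 10 π electrons from ring double bonds plus a heteroatom lone pair. 10 = 4(2)+2, so the system is aromatic and both rings count as aromatic (indole).
The 5-membered ring with one sulfur is planar and fully conjugated; 2 ring double bonds (4 π electrons) plus a heteroatom lone pair (2) give 6 π electrons. 6 = 4(1)+2, so it is aromatic (thiophene).
The 6-membered ring has two sp³ carbons, so it is not fully conjugated — not aromatic (1,4-cyclohexadiene).
The fused 6/5-membered bicyclic (with one N–H) is a single π system with 9 sp² atoms and 10 π electrons from ring double bonds plus a heteroatom lone pair. 10 = 4(2)+2, so the system is aromatic and both rings count as aromatic (indole).
The second 6-membered ring has only sp³ atoms, so it is not fully conjugated — not aromatic (cyclohexane).
5 of the 7 rings are aromatic. Total: 5.

5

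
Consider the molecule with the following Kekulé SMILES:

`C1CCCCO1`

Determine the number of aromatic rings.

0

The SMILES encodes a six-membered saturated ring of five carbons and one oxygen.
The 6-membered ring with one oxygen has only sp³ atoms, so it is not fully conjugated — not aromatic (tetrahydropyran).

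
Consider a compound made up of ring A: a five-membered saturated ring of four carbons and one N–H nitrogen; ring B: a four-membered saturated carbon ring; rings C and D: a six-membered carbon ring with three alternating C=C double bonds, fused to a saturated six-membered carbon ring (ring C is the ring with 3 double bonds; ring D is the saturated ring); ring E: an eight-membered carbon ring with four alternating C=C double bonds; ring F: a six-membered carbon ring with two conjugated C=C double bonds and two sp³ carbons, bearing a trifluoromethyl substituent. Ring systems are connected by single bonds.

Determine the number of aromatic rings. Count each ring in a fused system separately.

1

Ring A has only sp³ atoms, so it is not fully conjugated — not aromatic (pyrrolidine).
Ring B has only sp³ atoms, so it is not fully conjugated — not aromatic (cyclobutane).
Ring C is planar and fully conjugated; 3 ring double bonds give 6 π electrons. Since 6 = 4n+2 (n=1), ring C is aromatic (benzene ring).
Ring D has four sp³ carbons, so it is not fully conjugated — not aromatic (cyclohexane ring).
Ring E has only sp² ring atoms; a planar conformation would have a fully conjugated π system of 8 electrons. But 8 = 4(2), which is 4n not 4n+2, so ring E is not aromatic (cyclooctatetraene) — cyclooctatetraene distorts into a non-planar tub to avoid antiaromaticity.
Ring F has two sp³ carbons, so it is not fully conjugated — not aromatic (1,3-cyclohexadiene).
Aromatic: C. Total: 1.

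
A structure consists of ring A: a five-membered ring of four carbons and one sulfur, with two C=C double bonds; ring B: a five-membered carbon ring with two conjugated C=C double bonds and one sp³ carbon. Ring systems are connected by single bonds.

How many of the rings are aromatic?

Ring A is planar and fully conjugated; 2 ring double bonds (4 π electrons) plus a heteroatom lone pair (2) give 6 π electrons. 6 = 4(1)+2, so ring A is aromatic (thiophene).
Ring B has one sp³ carbon, so it is not fully conjugated — not aromatic (cyclopentadiene).
Aromatic: A. Total: 1.

1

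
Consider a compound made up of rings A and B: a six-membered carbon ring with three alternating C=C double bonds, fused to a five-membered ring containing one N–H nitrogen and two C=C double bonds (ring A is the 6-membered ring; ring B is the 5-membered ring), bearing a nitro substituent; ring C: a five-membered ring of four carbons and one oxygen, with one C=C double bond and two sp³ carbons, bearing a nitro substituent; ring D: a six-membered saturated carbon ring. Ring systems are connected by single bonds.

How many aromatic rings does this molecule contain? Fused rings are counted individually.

2

Rings A and B form a fused bicyclic system (with one N–H) with 9 sp² atoms and 10 π electrons from ring double bonds plus a heteroatom lone pair. 10 = 4(2)+2, so the system is aromatic and both rings count as aromatic (indole).
Ring C has two sp³ carbons, so it is not fully conjugated — not aromatic (2,3-dihydrofuran).
Ring D has only sp³ atoms, so it is not fully conjugated — not aromatic (cyclohexane).
Aromatic: A, B. Total: 2.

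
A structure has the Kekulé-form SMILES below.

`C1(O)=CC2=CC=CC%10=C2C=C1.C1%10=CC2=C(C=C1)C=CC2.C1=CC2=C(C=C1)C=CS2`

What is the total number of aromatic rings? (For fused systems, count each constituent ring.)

The SMILES encodes two fused six-membered carbon rings, each with three alternating C=C double bonds; a six-membered carbon ring with three alternating C=C double bonds, fused to a five-membered carbon ring containing one C=C double bond and one sp³ carbon; a six-membered carbon ring with three alternating C=C double bonds, fused to a five-membered ring containing one sulfur and two C=C double bonds.
The fused 6/6-membered bicyclic is a single π system with 10 sp² atoms and 10 π electrons from ring double bonds. 10 = 4(2)+2, so the system is aromatic and both rings count as aromatic (naphthalene).
The 6-membered ring has a continuous p-orbital overlap around the ring; 3 ring double bonds give 6 π electrons. 6 = 4(1)+2, so it is aromatic (benzene ring).
The 5-membered ring has one sp³ carbon, so it is not fully conjugated — not aromatic (cyclopentene ring).
The fused 6/5-membered bicyclic (with one sulfur) is a single π system with 9 sp² atoms and 10 π electrons from ring double bonds plus a heteroatom lone pair. 10 = 4(2)+2, so the system is aromatic and both rings count as aromatic (benzothiophene).
5 of the 6 rings are aromatic. Total: 5.

5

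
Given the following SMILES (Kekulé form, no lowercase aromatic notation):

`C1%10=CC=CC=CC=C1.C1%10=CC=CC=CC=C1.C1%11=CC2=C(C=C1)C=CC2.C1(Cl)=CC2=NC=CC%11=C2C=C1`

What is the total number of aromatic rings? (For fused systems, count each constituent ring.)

3

The SMILES encodes an eight-membered carbon ring with four alternating C=C double bonds; an eight-membered carbon ring with four alternating C=C double bonds; a six-membered carbon ring with three alternating C=C double bonds, fused to a five-membered carbon ring containing one C=C double bond and one sp³ carbon; two fused six-membered rings, each with three alternating double bonds; one ring is all carbon and the other has one ring nitrogen.
The 8-membered ring has only sp² ring atoms; a planar conformation would have a fully conjugated π system of 8 electrons. But 8 = 4(2), which is 4n not 4n+2, so it is not aromatic (cyclooctatetraene) — cyclooctatetraene distorts into a non-planar tub to avoid antiaromaticity.
The second 8-membered ring has only sp² ring atoms; a planar conformation would have a fully conjugated π system of 8 electrons. But 8 = 4(2), which is 4n not 4n+2, so it is not aromatic (cyclooctatetraene) — cyclooctatetraene distorts into a non-planar tub to avoid antiaromaticity.
The 6-membered ring has a continuous p-orbital overlap around the ring; 3 ring double bonds give 6 π electrons. 6 = 4(1)+2, so it is aromatic (benzene ring).
The 5-membered ring has one sp³ carbon, so it is not fully conjugated — not aromatic (cyclopentene ring).
The fused 6/6-membered bicyclic (with one nitrogen) is a single π system with 10 sp² atoms and 10 π electrons from ring double bonds. 10 = 4(2)+2, so the system is aromatic and both rings count as aromatic (quinoline).
3 of the 6 rings are aromatic. Total: 3.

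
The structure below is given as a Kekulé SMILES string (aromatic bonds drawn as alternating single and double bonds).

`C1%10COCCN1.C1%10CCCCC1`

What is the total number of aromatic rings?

0

The SMILES encodes a six-membered saturated ring with an oxygen and an N–H nitrogen at positions 1 and 4; a six-membered saturated carbon ring.
The 6-membered ring with one oxygen and one N–H (1,4) has only sp³ atoms, so it is not fully conjugated — not aromatic (morpholine).
The 6-membered ring has only sp³ atoms, so it is not fully conjugated — not aromatic (cyclohexane).
None of the rings are aromatic. Total: 0.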